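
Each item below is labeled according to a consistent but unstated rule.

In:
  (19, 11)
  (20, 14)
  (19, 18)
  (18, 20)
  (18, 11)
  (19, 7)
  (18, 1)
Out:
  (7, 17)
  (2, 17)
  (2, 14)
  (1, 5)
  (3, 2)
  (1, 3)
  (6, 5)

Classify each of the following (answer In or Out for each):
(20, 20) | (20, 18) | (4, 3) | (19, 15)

In, In, Out, In

The classifier is using: first ≥ 11.
In: (20, 20), since first 20.
In: (20, 18), since first 20.
Out: (4, 3), since first 4.
In: (19, 15), since first 19.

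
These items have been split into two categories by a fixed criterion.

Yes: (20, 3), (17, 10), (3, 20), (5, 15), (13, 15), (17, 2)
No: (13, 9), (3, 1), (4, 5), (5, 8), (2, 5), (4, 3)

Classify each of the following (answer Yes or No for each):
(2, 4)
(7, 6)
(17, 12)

The common property of the 'Yes' items is: max ≥ 15. No 'No' item has it.

No, No, Yes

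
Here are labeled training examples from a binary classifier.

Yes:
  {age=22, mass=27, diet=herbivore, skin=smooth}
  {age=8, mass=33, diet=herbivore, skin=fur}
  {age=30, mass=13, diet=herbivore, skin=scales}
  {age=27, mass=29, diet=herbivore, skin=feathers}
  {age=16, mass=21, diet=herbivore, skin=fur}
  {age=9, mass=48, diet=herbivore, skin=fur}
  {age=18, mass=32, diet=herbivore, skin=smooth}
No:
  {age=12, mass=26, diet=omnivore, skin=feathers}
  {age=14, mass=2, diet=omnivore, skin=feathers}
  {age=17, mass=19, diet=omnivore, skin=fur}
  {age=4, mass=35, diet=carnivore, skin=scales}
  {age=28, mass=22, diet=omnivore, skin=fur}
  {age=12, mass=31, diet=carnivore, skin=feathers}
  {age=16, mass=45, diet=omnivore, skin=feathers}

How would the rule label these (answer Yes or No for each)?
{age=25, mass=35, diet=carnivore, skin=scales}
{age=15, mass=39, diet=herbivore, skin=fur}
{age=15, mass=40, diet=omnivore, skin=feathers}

The classifier is using: diet is herbivore.

No, Yes, No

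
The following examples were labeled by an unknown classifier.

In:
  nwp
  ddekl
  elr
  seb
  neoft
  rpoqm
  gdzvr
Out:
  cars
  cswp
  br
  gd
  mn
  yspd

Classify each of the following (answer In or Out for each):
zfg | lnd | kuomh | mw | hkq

The simplest hypothesis consistent with all the labels is: odd length.
zfg → length 3 → In.
lnd → length 3 → In.
kuomh → length 5 → In.
mw → length 2 → Out.
hkq → length 3 → In.

In, In, In, Out, In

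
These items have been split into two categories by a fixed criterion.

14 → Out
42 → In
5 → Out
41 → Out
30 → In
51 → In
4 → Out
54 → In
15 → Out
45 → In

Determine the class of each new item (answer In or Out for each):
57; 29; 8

In, Out, Out

The pattern is that an item is 'In' exactly when: multiple of 3 AND at least 30.
57: In (57 = 3·19, 57 ≥ 30).
29: Out (29 = 3·9 + 2, 29 < 30).
8: Out (8 = 3·2 + 2, 8 < 30).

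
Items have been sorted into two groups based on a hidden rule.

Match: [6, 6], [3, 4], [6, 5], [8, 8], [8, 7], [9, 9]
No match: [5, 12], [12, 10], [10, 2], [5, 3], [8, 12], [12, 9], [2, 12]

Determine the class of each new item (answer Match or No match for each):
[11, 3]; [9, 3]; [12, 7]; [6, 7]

No match, No match, No match, Match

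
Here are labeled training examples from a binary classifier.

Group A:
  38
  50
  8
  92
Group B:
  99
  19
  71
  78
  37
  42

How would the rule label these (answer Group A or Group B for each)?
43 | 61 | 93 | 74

Looking at the examples, the only property every 'Group A' case has and every 'Group B' case lacks is: ≡ 2 (mod 6).
43 → 43 mod 6 = 1 → Group B.
61 → 61 mod 6 = 1 → Group B.
93 → 93 mod 6 = 3 → Group B.
74 → 74 mod 6 = 2 → Group A.

Group B, Group B, Group B, Group A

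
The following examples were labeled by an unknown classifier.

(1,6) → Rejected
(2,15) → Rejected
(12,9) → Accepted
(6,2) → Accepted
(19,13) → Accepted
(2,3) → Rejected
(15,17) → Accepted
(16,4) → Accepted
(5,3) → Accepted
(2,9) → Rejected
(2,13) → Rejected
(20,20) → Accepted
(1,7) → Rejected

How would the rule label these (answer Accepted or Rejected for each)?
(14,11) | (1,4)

Accepted, Rejected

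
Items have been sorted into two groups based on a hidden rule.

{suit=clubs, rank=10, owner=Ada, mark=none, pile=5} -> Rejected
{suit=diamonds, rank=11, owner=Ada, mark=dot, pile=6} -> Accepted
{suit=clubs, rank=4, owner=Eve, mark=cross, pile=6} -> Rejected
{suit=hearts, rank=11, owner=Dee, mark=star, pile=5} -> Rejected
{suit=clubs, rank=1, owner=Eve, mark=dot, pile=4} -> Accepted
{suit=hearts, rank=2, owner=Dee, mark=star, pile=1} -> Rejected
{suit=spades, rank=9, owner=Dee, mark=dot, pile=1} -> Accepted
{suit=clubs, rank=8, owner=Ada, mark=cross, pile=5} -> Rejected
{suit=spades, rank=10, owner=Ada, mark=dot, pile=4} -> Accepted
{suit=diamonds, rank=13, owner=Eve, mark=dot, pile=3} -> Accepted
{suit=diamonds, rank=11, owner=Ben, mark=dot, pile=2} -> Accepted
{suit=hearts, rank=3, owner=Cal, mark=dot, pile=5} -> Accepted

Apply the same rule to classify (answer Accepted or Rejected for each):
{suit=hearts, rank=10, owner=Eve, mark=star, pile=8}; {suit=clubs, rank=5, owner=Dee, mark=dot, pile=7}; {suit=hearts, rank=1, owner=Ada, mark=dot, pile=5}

Rejected, Accepted, Accepted

The pattern is that an item is 'Accepted' exactly when: mark is dot.
{suit=hearts, rank=10, owner=Eve, mark=star, pile=8}: mark is star, fails the rule → Rejected.
{suit=clubs, rank=5, owner=Dee, mark=dot, pile=7}: mark is dot, fits → Accepted.
{suit=hearts, rank=1, owner=Ada, mark=dot, pile=5}: mark is dot, fits → Accepted.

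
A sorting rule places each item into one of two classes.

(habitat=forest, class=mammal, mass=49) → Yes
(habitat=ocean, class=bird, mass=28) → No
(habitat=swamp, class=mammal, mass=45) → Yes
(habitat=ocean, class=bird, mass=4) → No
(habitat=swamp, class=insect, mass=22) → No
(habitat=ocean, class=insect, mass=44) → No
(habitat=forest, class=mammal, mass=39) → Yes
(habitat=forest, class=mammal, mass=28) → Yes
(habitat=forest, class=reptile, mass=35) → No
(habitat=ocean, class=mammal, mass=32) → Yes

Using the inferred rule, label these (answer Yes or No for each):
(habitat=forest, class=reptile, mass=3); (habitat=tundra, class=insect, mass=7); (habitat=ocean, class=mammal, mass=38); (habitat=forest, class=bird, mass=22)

No, No, Yes, No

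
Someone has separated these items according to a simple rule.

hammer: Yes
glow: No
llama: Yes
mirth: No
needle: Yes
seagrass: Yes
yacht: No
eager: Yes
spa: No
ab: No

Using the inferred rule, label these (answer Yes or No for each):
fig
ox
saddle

No, No, Yes

The pattern is that an item is 'Yes' exactly when: has a repeated letter.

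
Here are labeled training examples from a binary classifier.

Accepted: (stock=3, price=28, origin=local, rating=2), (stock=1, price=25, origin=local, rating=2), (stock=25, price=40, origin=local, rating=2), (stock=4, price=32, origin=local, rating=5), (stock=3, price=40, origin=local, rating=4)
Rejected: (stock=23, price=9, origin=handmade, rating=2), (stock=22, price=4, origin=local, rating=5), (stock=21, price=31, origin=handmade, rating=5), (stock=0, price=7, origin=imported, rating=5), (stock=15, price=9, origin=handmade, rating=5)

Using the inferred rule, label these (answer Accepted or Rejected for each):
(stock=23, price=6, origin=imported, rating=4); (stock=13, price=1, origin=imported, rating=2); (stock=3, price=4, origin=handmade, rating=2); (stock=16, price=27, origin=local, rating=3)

The distinguishing property — origin is local AND price ≥ 7 — holds for all the 'Accepted' cases and none of the 'Rejected' cases.
(stock=23, price=6, origin=imported, rating=4): Rejected (origin is imported, price = 6). (stock=13, price=1, origin=imported, rating=2): Rejected (origin is imported, price = 1). (stock=3, price=4, origin=handmade, rating=2): Rejected (origin is handmade, price = 4). (stock=16, price=27, origin=local, rating=3): Accepted (origin is local, price = 27).

Rejected, Rejected, Rejected, Accepted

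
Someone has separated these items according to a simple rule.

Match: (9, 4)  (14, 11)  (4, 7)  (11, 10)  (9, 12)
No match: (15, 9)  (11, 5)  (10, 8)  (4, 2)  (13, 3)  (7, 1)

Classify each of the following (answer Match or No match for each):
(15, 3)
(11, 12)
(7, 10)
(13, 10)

No match, Match, Match, Match

One predicate separates the groups cleanly: sum is odd.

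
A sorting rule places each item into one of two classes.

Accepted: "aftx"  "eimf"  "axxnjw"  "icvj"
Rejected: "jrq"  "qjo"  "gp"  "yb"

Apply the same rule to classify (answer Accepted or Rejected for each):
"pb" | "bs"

One predicate separates the groups cleanly: starts with a vowel.
"pb" → starts with 'p' → Rejected. "bs" → starts with 'b' → Rejected.

Rejected, Rejected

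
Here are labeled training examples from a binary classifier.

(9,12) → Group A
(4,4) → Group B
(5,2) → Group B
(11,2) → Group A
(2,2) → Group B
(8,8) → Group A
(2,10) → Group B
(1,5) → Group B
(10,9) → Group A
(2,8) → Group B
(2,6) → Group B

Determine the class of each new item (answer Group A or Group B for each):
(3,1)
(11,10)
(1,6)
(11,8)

The classifier is using: sum ≥ 13.
(3,1): 3+1 = 4 — does not satisfy this, so Group B.
(11,10): 11+10 = 21 — matches, so Group A.
(1,6): 1+6 = 7 — does not satisfy this, so Group B.
(11,8): 11+8 = 19 — matches, so Group A.

Group B, Group A, Group B, Group A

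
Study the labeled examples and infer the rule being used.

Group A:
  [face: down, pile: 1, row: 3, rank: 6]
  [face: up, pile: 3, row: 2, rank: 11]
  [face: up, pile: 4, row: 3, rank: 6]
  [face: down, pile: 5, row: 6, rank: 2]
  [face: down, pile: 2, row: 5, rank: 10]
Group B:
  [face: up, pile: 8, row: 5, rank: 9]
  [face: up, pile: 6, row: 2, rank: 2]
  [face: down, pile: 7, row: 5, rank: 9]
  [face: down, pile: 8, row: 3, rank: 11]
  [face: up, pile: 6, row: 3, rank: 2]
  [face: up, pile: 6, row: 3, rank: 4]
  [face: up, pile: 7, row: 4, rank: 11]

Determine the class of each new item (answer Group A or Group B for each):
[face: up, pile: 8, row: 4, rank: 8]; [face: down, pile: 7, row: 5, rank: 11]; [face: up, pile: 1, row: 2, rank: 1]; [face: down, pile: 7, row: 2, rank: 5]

Group B, Group B, Group A, Group B

The classifier is using: pile ≤ 5.
[face: up, pile: 8, row: 4, rank: 8] — pile = 8, hence Group B. [face: down, pile: 7, row: 5, rank: 11] — pile = 7, hence Group B. [face: up, pile: 1, row: 2, rank: 1] — pile = 1, hence Group A. [face: down, pile: 7, row: 2, rank: 5] — pile = 7, hence Group B.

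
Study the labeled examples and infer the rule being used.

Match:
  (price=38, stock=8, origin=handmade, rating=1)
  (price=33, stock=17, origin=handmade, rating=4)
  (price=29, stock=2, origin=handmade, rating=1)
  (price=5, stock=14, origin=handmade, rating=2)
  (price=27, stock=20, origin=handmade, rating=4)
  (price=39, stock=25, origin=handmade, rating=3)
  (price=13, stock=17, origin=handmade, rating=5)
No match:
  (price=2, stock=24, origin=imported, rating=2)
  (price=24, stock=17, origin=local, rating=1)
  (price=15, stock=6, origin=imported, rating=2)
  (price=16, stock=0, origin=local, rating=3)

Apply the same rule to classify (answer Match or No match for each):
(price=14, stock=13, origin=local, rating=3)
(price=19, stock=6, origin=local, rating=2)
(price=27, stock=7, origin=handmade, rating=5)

Every 'Match' example satisfies: origin is handmade. None of the 'No match' examples do.

No match, No match, Match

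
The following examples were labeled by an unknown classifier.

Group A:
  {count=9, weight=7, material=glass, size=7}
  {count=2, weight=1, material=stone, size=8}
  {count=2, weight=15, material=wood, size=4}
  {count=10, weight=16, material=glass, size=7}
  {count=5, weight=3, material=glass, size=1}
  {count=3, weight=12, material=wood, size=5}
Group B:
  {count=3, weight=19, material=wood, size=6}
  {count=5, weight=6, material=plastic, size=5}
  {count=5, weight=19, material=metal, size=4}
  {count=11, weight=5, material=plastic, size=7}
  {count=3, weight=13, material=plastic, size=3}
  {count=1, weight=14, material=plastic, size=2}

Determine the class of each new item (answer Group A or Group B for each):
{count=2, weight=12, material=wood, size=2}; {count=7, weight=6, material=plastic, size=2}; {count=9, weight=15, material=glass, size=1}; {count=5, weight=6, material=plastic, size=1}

'Group A' ⟺ material is not plastic AND weight ≤ 16.
{count=2, weight=12, material=wood, size=2} — material is wood, weight = 12, hence Group A.
{count=7, weight=6, material=plastic, size=2} — material is plastic, weight = 6, hence Group B.
{count=9, weight=15, material=glass, size=1} — material is glass, weight = 15, hence Group A.
{count=5, weight=6, material=plastic, size=1} — material is plastic, weight = 6, hence Group B.

Group A, Group B, Group A, Group B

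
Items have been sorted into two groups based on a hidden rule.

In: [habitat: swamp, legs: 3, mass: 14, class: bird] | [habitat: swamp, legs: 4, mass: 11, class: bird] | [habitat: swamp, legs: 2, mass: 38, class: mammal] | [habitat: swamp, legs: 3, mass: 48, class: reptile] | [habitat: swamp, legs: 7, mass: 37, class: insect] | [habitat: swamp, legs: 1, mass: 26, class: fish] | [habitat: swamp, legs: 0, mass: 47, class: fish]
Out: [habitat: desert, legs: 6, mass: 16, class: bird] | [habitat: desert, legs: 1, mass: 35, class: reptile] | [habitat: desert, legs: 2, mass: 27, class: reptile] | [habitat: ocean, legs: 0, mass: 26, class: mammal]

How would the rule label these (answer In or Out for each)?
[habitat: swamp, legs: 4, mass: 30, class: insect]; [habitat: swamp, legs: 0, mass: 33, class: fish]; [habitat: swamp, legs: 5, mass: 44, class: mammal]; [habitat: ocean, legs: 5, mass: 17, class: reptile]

All 'In' examples share one property — habitat is swamp — and every 'Out' example lacks it.
In: [habitat: swamp, legs: 4, mass: 30, class: insect], since habitat is swamp.
In: [habitat: swamp, legs: 0, mass: 33, class: fish], since habitat is swamp.
In: [habitat: swamp, legs: 5, mass: 44, class: mammal], since habitat is swamp.
Out: [habitat: ocean, legs: 5, mass: 17, class: reptile], since habitat is ocean.

In, In, In, Out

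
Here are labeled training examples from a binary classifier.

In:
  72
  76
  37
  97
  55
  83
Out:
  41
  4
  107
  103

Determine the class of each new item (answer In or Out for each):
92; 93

In, In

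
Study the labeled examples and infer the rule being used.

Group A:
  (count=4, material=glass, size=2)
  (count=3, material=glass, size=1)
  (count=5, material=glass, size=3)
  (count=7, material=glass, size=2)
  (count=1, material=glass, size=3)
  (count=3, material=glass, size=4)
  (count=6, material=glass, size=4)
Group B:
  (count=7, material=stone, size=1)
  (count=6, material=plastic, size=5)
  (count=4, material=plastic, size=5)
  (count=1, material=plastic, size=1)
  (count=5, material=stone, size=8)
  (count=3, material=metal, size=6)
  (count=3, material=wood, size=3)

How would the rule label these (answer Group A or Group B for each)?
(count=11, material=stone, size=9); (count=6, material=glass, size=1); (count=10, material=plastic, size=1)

Group B, Group A, Group B

The classifier is using: material is glass.
(count=11, material=stone, size=9): Group B (material is stone). (count=6, material=glass, size=1): Group A (material is glass). (count=10, material=plastic, size=1): Group B (material is plastic).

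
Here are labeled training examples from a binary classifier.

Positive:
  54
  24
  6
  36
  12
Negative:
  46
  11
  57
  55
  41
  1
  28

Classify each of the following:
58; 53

Negative, Negative

Every 'Positive' example satisfies: multiple of 6. None of the 'Negative' examples do.
58: 58 = 6·9 + 4 — fails this test, so Negative.
53: 53 = 6·8 + 5 — fails this test, so Negative.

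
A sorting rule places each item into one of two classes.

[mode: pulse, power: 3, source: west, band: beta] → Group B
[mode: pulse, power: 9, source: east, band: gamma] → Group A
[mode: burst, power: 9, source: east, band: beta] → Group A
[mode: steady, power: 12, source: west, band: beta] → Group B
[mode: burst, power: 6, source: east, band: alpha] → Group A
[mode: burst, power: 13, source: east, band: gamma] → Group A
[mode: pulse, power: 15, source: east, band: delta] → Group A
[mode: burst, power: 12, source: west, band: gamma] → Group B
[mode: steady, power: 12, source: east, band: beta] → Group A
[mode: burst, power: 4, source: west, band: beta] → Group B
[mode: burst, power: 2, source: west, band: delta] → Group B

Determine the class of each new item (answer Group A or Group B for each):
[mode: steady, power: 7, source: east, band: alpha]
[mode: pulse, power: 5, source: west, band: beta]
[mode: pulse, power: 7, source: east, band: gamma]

A rule that fits every label: source is east — true of each 'Group A' example, false of each 'Group B' one.
[mode: steady, power: 7, source: east, band: alpha]: source is east, qualifies → Group A. [mode: pulse, power: 5, source: west, band: beta]: source is west, doesn't match → Group B. [mode: pulse, power: 7, source: east, band: gamma]: source is east, qualifies → Group A.

Group A, Group B, Group A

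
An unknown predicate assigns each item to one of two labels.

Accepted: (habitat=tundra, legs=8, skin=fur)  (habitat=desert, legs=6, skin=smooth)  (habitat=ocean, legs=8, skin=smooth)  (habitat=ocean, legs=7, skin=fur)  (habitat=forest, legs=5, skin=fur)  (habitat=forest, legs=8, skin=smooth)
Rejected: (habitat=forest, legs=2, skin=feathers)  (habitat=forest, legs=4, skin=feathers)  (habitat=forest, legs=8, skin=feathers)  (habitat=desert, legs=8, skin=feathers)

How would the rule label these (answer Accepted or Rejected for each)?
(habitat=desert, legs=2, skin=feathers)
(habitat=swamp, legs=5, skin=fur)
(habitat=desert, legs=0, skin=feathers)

Rejected, Accepted, Rejected

A rule that fits every label: skin is not feathers — true of each 'Accepted' example, false of each 'Rejected' one.
(habitat=desert, legs=2, skin=feathers) → skin is feathers → Rejected.
(habitat=swamp, legs=5, skin=fur) → skin is fur → Accepted.
(habitat=desert, legs=0, skin=feathers) → skin is feathers → Rejected.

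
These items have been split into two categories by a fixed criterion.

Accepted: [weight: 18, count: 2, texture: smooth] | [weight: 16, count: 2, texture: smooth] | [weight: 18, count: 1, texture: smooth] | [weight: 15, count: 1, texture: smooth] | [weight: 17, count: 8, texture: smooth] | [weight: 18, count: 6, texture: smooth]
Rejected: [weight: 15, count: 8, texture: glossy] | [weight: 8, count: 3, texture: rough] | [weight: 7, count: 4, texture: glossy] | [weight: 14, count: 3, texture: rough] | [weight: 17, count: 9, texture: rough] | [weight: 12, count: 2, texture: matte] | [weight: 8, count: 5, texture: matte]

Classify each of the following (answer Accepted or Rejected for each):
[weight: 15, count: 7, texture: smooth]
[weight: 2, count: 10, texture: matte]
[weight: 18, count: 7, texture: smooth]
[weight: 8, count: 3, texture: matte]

'Accepted' ⟺ texture is smooth.
[weight: 15, count: 7, texture: smooth] — texture is smooth, hence Accepted.
[weight: 2, count: 10, texture: matte] — texture is matte, hence Rejected.
[weight: 18, count: 7, texture: smooth] — texture is smooth, hence Accepted.
[weight: 8, count: 3, texture: matte] — texture is matte, hence Rejected.

Accepted, Rejected, Accepted, Rejected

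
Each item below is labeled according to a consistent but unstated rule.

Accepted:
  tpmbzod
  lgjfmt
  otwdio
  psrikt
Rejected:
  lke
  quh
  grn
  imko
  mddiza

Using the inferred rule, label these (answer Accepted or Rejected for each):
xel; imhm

Rejected, Rejected

Every 'Accepted' example satisfies: contains 't'. None of the 'Rejected' examples do.
xel: no 't', doesn't match → Rejected. imhm: no 't', doesn't match → Rejected.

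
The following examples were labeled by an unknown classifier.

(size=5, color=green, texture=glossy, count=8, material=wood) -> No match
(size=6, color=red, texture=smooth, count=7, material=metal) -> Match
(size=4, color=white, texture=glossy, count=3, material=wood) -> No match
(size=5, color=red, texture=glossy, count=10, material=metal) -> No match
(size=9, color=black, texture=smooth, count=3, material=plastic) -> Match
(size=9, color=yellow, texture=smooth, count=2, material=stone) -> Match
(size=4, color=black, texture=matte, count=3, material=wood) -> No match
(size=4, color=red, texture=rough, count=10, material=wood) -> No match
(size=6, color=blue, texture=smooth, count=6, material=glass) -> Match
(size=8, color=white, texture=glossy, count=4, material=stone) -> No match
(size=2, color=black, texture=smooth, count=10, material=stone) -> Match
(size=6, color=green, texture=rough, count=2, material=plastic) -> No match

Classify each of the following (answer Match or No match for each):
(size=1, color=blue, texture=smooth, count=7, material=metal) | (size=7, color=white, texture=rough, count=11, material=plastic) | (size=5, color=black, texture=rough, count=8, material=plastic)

Match, No match, No match

Looking at the examples, the only property every 'Match' case has and every 'No match' case lacks is: texture is smooth.
(size=1, color=blue, texture=smooth, count=7, material=metal) → texture is smooth → Match. (size=7, color=white, texture=rough, count=11, material=plastic) → texture is rough → No match. (size=5, color=black, texture=rough, count=8, material=plastic) → texture is rough → No match.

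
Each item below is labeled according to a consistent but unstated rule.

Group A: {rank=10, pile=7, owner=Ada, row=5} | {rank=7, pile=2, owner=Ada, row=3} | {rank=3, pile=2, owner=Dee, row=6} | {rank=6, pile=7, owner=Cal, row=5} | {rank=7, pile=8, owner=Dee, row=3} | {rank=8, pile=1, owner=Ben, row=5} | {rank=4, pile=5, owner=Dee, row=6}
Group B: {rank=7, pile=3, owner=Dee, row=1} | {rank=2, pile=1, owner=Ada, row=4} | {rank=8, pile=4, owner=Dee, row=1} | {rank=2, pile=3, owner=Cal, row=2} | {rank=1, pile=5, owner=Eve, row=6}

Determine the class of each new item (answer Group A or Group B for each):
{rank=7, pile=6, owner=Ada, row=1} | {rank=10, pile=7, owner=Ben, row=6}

Group B, Group A

Every 'Group A' example satisfies: rank ≥ 3 AND row ≥ 2. None of the 'Group B' examples do.
{rank=7, pile=6, owner=Ada, row=1}: rank = 7, row = 1 — doesn't qualify, so Group B. {rank=10, pile=7, owner=Ben, row=6}: rank = 10, row = 6 — meets the rule, so Group A.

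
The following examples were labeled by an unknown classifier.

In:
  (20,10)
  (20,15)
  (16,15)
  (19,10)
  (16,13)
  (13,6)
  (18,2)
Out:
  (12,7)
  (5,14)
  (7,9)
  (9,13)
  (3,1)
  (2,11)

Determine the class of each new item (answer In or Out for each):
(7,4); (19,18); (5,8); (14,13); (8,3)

Out, In, Out, In, Out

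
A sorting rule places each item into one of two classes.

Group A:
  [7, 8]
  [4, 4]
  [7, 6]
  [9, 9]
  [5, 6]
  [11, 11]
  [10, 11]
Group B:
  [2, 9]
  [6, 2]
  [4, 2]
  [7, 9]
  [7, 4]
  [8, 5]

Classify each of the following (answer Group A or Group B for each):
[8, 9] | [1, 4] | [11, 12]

A rule that fits every label: |first − second| ≤ 1 — true of each 'Group A' example, false of each 'Group B' one.
[8, 9]: Group A (|8−9| = 1).
[1, 4]: Group B (|1−4| = 3).
[11, 12]: Group A (|11−12| = 1).

Group A, Group B, Group A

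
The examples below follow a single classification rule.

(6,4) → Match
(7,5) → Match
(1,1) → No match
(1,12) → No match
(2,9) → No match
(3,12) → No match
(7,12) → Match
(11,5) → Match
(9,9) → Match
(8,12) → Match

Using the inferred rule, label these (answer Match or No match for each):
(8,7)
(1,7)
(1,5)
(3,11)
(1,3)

All 'Match' examples share one property — first ≥ 4 — and every 'No match' example lacks it.
(8,7): first 8 — passes, so Match.
(1,7): first 1 — doesn't qualify, so No match.
(1,5): first 1 — doesn't qualify, so No match.
(3,11): first 3 — doesn't qualify, so No match.
(1,3): first 1 — doesn't qualify, so No match.

Match, No match, No match, No match, No match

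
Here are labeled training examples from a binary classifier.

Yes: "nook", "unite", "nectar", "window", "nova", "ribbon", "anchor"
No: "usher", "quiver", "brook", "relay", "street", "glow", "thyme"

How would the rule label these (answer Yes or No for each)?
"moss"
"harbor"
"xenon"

The classifier is using: contains 'n'.
"moss" — no 'n', hence No. "harbor" — no 'n', hence No. "xenon" — has 'n', hence Yes.

No, No, Yes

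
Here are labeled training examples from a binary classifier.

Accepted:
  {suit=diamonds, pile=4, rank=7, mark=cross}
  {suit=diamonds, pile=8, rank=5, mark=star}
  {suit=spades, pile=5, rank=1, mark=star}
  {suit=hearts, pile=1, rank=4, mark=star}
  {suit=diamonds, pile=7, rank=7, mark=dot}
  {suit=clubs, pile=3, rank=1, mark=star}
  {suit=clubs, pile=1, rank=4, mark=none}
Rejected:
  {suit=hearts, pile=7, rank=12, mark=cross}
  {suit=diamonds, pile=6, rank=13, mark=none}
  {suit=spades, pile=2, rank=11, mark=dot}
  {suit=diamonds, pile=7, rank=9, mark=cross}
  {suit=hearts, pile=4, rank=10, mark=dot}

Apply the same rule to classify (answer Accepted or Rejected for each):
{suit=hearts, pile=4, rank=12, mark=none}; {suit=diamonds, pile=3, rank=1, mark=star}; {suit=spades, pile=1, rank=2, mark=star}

'Accepted' ⟺ rank ≤ 7.
{suit=hearts, pile=4, rank=12, mark=none}: Rejected (rank = 12). {suit=diamonds, pile=3, rank=1, mark=star}: Accepted (rank = 1). {suit=spades, pile=1, rank=2, mark=star}: Accepted (rank = 2).

Rejected, Accepted, Accepted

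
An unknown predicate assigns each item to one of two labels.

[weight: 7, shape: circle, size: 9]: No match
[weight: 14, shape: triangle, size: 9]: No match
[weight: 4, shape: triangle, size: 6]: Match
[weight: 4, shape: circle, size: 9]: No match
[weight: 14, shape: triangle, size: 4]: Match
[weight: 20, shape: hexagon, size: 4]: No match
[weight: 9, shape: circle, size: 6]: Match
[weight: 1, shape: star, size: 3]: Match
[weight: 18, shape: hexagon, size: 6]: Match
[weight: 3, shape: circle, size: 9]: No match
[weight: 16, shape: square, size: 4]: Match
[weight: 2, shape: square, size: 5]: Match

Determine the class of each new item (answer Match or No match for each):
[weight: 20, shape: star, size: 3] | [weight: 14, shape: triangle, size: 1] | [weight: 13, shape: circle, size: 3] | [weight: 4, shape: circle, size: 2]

No match, Match, Match, Match

The common property of the 'Match' items is: weight ≤ 18 AND size ≤ 6. No 'No match' item has it.
No match: [weight: 20, shape: star, size: 3], since weight = 20, size = 3.
Match: [weight: 14, shape: triangle, size: 1], since weight = 14, size = 1.
Match: [weight: 13, shape: circle, size: 3], since weight = 13, size = 3.
Match: [weight: 4, shape: circle, size: 2], since weight = 4, size = 2.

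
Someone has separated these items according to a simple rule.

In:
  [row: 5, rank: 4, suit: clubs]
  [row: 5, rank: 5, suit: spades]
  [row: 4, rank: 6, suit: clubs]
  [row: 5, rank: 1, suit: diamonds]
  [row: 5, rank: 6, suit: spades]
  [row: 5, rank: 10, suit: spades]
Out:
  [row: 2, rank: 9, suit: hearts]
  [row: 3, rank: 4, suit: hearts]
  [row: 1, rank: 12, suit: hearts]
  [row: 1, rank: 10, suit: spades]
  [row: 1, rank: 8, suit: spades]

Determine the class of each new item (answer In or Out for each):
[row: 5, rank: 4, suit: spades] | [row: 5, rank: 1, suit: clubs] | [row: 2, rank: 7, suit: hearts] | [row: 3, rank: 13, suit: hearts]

In, In, Out, Out

'In' ⟺ row ≥ 4.
[row: 5, rank: 4, suit: spades] → row = 5 → In. [row: 5, rank: 1, suit: clubs] → row = 5 → In. [row: 2, rank: 7, suit: hearts] → row = 2 → Out. [row: 3, rank: 13, suit: hearts] → row = 3 → Out.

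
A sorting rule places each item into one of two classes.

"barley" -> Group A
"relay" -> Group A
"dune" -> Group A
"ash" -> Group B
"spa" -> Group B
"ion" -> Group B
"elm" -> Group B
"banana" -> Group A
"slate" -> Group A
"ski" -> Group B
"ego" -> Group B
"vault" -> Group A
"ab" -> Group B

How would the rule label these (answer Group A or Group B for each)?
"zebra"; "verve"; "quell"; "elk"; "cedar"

The distinguishing property — length ≥ 4 — holds for all the 'Group A' cases and none of the 'Group B' cases.
"zebra": length 5 — fits, so Group A.
"verve": length 5 — fits, so Group A.
"quell": length 5 — fits, so Group A.
"elk": length 3 — does not satisfy this, so Group B.
"cedar": length 5 — fits, so Group A.

Group A, Group A, Group A, Group B, Group A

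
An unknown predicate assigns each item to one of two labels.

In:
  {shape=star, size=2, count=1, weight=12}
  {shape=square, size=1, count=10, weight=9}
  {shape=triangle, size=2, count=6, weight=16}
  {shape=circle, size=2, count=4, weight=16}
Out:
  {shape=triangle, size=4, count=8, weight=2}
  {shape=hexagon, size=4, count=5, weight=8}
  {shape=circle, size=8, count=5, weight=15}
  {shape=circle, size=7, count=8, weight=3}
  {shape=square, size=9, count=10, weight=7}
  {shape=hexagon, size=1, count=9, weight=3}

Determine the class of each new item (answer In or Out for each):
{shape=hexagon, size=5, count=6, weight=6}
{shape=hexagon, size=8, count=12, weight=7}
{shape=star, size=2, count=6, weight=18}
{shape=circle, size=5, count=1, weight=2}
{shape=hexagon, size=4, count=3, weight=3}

'In' ⟺ weight ≥ 7 AND size ≤ 2.
{shape=hexagon, size=5, count=6, weight=6} — weight = 6, size = 5, hence Out. {shape=hexagon, size=8, count=12, weight=7} — weight = 7, size = 8, hence Out. {shape=star, size=2, count=6, weight=18} — weight = 18, size = 2, hence In. {shape=circle, size=5, count=1, weight=2} — weight = 2, size = 5, hence Out. {shape=hexagon, size=4, count=3, weight=3} — weight = 3, size = 4, hence Out.

Out, Out, In, Out, Out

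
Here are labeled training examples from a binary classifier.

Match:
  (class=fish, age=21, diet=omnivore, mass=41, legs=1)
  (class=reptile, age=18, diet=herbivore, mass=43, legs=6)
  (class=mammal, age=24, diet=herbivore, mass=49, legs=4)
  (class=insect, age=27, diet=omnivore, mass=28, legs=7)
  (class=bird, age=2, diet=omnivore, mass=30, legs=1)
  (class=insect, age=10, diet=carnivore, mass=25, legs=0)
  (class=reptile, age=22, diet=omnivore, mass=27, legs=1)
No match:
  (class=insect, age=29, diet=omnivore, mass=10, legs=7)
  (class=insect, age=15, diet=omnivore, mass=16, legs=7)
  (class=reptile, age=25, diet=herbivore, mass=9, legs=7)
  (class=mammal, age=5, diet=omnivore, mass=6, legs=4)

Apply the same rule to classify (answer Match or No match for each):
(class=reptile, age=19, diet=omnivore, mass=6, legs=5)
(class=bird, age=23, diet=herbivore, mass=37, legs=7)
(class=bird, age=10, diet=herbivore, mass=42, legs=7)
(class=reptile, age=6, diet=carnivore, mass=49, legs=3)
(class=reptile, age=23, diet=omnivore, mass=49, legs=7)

No match, Match, Match, Match, Match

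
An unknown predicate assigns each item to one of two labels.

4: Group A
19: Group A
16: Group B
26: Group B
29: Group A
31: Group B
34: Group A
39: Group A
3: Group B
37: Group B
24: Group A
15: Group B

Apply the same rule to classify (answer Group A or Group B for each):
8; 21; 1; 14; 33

Group B, Group B, Group B, Group A, Group B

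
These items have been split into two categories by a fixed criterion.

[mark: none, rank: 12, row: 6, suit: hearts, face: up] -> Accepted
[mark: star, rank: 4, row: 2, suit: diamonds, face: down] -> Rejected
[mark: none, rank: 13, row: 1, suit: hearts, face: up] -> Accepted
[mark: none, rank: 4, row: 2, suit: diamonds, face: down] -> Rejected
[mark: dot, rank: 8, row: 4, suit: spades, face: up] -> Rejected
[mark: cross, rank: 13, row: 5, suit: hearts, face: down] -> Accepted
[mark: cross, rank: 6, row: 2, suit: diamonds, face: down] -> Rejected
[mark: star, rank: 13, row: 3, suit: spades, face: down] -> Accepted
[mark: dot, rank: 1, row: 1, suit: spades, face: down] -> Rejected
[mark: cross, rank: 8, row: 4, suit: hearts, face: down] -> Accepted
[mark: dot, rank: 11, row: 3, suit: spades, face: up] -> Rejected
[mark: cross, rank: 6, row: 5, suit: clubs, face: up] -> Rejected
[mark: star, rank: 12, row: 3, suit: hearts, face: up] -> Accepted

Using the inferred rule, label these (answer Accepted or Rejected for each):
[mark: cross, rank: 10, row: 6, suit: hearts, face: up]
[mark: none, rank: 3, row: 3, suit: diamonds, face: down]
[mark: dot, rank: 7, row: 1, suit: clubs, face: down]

All 'Accepted' examples share one property — suit is hearts OR rank = 13 — and every 'Rejected' example lacks it.

Accepted, Rejected, Rejected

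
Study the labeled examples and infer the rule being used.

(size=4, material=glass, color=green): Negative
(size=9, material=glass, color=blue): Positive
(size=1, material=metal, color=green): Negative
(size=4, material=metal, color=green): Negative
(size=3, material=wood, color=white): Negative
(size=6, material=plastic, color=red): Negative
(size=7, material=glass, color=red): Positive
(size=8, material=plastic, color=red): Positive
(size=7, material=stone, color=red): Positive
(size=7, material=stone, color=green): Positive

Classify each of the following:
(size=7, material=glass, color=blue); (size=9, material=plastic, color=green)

Positive, Positive

The simplest hypothesis consistent with all the labels is: size ≥ 7.
(size=7, material=glass, color=blue): size = 7 — fits, so Positive. (size=9, material=plastic, color=green): size = 9 — fits, so Positive.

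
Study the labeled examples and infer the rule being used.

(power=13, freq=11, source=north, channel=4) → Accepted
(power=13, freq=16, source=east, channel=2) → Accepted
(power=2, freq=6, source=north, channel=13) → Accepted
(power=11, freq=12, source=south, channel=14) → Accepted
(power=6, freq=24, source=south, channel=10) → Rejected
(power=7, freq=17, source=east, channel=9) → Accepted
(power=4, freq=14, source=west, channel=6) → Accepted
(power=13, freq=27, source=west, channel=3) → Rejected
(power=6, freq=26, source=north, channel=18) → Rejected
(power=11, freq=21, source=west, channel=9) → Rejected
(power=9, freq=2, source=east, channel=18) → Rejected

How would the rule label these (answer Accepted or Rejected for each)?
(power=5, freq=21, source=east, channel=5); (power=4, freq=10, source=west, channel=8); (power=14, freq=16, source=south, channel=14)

Rejected, Accepted, Accepted

The common property of the 'Accepted' items is: freq ≥ 6 AND freq ≤ 17. No 'Rejected' item has it.
(power=5, freq=21, source=east, channel=5): Rejected (freq = 21).
(power=4, freq=10, source=west, channel=8): Accepted (freq = 10).
(power=14, freq=16, source=south, channel=14): Accepted (freq = 16).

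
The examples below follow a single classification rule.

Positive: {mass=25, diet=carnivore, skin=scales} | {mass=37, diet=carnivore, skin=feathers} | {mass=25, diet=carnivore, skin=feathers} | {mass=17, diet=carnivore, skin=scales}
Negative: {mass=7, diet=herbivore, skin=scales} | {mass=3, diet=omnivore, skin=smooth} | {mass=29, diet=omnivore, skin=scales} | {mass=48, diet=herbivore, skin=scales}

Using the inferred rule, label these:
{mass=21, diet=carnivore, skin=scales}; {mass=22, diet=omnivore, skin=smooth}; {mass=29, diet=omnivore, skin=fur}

Checking candidate rules against both groups, what survives is: diet is carnivore.
{mass=21, diet=carnivore, skin=scales}: diet is carnivore — qualifies, so Positive.
{mass=22, diet=omnivore, skin=smooth}: diet is omnivore — fails the rule, so Negative.
{mass=29, diet=omnivore, skin=fur}: diet is omnivore — fails the rule, so Negative.

Positive, Negative, Negative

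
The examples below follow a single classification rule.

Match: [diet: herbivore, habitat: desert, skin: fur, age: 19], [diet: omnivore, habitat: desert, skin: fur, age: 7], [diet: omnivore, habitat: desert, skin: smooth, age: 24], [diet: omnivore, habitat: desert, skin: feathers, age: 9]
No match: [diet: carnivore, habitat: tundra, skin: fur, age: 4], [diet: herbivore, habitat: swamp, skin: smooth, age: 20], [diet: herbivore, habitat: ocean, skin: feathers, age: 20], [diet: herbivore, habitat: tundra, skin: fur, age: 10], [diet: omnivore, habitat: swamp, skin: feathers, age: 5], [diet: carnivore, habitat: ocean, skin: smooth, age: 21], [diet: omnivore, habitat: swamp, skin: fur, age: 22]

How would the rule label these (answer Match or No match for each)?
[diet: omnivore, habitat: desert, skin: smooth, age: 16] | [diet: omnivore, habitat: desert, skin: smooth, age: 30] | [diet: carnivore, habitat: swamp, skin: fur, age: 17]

Match, Match, No match

The rule appears to be: habitat is desert.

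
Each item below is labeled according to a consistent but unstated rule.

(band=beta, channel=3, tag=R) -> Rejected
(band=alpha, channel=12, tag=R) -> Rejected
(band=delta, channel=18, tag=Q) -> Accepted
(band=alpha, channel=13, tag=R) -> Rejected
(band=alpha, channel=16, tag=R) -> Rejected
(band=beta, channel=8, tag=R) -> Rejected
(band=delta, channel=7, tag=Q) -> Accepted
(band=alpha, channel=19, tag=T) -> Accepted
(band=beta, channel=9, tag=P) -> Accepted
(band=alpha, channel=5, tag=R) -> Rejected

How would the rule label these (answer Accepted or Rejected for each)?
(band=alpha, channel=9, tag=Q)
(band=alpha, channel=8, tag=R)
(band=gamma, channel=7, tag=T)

Accepted, Rejected, Accepted

Rule: tag is not R. This holds for each 'Accepted' example and fails for each 'Rejected' one.
(band=alpha, channel=9, tag=Q) — tag is Q, hence Accepted.
(band=alpha, channel=8, tag=R) — tag is R, hence Rejected.
(band=gamma, channel=7, tag=T) — tag is T, hence Accepted.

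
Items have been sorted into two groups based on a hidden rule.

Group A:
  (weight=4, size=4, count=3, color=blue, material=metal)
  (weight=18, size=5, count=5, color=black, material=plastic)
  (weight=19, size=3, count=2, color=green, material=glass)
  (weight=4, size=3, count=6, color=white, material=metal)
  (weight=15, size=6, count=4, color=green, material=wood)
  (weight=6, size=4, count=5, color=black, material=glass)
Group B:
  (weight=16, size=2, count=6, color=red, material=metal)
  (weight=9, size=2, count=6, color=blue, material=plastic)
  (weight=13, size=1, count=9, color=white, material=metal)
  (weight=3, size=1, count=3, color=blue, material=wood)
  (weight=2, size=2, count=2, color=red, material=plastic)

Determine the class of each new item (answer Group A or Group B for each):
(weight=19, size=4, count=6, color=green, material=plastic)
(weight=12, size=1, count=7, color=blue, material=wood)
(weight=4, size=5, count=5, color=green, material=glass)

Group A, Group B, Group A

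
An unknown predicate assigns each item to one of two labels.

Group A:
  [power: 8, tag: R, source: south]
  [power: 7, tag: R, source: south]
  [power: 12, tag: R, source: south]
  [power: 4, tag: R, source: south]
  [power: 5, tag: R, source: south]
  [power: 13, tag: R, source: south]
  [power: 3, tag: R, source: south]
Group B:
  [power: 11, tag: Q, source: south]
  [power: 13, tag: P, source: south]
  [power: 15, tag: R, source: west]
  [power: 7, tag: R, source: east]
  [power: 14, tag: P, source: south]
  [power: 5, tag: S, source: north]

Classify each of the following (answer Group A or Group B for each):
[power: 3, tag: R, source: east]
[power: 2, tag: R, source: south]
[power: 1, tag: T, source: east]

'Group A' ⟺ tag is R AND source is south.
[power: 3, tag: R, source: east]: Group B (tag is R, source is east).
[power: 2, tag: R, source: south]: Group A (tag is R, source is south).
[power: 1, tag: T, source: east]: Group B (tag is T, source is east).

Group B, Group A, Group B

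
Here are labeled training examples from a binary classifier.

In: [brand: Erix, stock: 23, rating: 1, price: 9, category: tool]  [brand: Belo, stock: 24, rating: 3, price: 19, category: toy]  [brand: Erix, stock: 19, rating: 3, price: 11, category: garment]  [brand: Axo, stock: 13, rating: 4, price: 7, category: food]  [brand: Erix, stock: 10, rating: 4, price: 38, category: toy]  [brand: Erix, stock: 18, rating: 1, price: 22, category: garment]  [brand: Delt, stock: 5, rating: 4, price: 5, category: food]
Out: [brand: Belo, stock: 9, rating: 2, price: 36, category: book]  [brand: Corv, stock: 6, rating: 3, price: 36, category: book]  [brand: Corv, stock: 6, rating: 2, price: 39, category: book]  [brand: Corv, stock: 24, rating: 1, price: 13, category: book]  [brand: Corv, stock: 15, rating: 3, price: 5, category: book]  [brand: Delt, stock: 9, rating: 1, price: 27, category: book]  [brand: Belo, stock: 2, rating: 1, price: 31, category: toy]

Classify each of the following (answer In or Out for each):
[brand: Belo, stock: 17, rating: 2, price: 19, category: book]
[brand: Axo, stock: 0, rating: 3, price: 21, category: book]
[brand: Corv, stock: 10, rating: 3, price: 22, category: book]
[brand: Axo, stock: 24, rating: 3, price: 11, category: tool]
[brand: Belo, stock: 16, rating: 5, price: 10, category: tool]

Out, Out, Out, In, In

One predicate separates the groups cleanly: category is not book AND stock ≥ 5.
[brand: Belo, stock: 17, rating: 2, price: 19, category: book]: category is book, stock = 17 — fails the rule, so Out.
[brand: Axo, stock: 0, rating: 3, price: 21, category: book]: category is book, stock = 0 — fails the rule, so Out.
[brand: Corv, stock: 10, rating: 3, price: 22, category: book]: category is book, stock = 10 — fails the rule, so Out.
[brand: Axo, stock: 24, rating: 3, price: 11, category: tool]: category is tool, stock = 24 — matches, so In.
[brand: Belo, stock: 16, rating: 5, price: 10, category: tool]: category is tool, stock = 16 — matches, so In.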